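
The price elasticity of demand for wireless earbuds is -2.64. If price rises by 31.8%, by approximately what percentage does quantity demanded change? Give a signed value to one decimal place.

-84.0

%ΔQ ≈ E × %ΔP = (-2.64) × (31.8%) ≈ -84.0%.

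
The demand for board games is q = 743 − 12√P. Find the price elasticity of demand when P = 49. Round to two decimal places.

At P = 49, q = 659.
dq/dP = −12/(2√P) = −12/(2·7).
Point elasticity E = (dq/dP)·(P/q) = -0.8571 × 49/659 ≈ -0.06.
|E| < 1, so demand is inelastic at this price.

-0.06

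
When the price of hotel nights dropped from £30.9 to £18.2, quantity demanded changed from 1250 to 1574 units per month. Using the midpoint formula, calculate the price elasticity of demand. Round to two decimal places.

-0.44

%Δq = (1574 − 1250)/[(1250 + 1574)/2] = 324/1412 ≈ 0.2295.
%Δp = (18.2 − 30.9)/[(30.9 + 18.2)/2] = -12.7/24.55 ≈ -0.5173.
Arc elasticity E = %Δq/%Δp ≈ 0.2295/-0.5173 ≈ -0.44.
|E| < 1: demand is inelastic over this range.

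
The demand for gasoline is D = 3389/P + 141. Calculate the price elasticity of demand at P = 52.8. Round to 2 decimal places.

-0.31

At P = 52.8, D = 205.1856.
dD/dP = −3389/P² = −1.2156.
Point elasticity E = (dD/dP)·(P/D) = -1.2156 × 52.8/205.1856 ≈ -0.31.
|E| < 1, so demand is inelastic at this price.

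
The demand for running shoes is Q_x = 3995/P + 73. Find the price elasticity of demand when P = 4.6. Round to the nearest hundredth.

-0.92

At P = 4.6, Q_x = 941.4783.
dQ_x/dP = −3995/P² = −188.7996.
Point elasticity E = (dQ_x/dP)·(P/Q_x) = -188.7996 × 4.6/941.4783 ≈ -0.92.
|E| < 1, so demand is inelastic at this price.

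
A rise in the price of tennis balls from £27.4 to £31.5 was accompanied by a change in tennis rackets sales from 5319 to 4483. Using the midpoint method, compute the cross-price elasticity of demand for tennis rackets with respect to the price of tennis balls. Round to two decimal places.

-1.23

%ΔQ_x = (4483 − 5319)/[(5319+4483)/2] = -836/4901 ≈ -0.1706.
%ΔP_y = (31.5 − 27.4)/[(27.4+31.5)/2] ≈ 0.1392.
E_xy = -0.1706/0.1392 ≈ -1.23.
E_xy < 0, so tennis rackets and tennis balls are complements.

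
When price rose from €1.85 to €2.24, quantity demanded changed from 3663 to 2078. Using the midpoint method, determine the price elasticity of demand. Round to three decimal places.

-2.895

%ΔQ = (2078 − 3663)/[(3663 + 2078)/2] = -1585/2870.5 ≈ -0.5522.
%ΔP = (2.24 − 1.85)/[(1.85 + 2.24)/2] = 0.39/2.045 ≈ 0.1907.
Arc elasticity E = %ΔQ/%ΔP ≈ -0.5522/0.1907 ≈ -2.895.
|E| > 1: demand is elastic over this range.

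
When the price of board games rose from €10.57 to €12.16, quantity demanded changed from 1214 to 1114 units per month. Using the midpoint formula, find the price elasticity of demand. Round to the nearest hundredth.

-0.61

%ΔQ = (1114 − 1214)/[(1214 + 1114)/2] = -100/1164 ≈ -0.0859.
%ΔP = (12.16 − 10.57)/[(10.57 + 12.16)/2] = 1.59/11.365 ≈ 0.1399.
Arc elasticity E = %ΔQ/%ΔP ≈ -0.0859/0.1399 ≈ -0.61.
|E| < 1: demand is inelastic over this range.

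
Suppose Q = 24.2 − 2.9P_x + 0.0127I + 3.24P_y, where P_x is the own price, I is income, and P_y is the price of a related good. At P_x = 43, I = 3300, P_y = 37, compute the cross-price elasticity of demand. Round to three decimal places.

1.956

Evaluating quantity at (P_x, I, P_y) gives Q = 24.2 − 2.9(43) + 0.0127(3300) + 3.24(37) = 24.2 − 124.7 + 41.91 + 119.88 = 61.29.
∂Q/∂P_y = +3.24, so E_xy = 3.24·(37/61.29) ≈ 1.956.
E_xy > 0: the goods are substitutes.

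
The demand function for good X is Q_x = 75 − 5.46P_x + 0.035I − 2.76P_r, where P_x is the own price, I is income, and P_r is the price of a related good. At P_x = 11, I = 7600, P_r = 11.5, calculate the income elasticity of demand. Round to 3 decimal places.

1.067

At the given point, Q_x = 75 − 5.46(11) + 0.035(7600) − 2.76(11.5) = 75 − 60.06 + 266 − 31.74 = 249.2.
∂Q_x/∂I = +0.035, so E_I = 0.035·(7600/249.2) ≈ 1.067.
E_I > 1: normal good (luxury).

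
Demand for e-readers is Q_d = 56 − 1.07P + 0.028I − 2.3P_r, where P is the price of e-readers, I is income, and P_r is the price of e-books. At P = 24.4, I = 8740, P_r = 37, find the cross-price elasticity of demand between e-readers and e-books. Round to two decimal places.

-0.45

Q_d = 56 − 1.07(24.4) + 0.028(8740) − 2.3(37) = 56 − 26.108 + 244.72 − 85.1 = 189.512.
∂Q_d/∂P_r = −2.3, so E_xy = -2.3·(37/189.512) ≈ -0.45.
E_xy < 0: the goods are complements.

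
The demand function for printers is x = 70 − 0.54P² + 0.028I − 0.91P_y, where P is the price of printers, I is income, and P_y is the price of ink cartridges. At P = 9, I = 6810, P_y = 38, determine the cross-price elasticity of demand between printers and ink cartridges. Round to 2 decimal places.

-0.19

First evaluate x: 70 − 0.54(9)² + 0.028(6810) − 0.91(38) = 70 − 43.74 + 190.68 − 34.58 = 182.36.
∂x/∂P_y = −0.91, so E_xy = -0.91·(38/182.36) ≈ -0.19.
E_xy < 0: the goods are complements.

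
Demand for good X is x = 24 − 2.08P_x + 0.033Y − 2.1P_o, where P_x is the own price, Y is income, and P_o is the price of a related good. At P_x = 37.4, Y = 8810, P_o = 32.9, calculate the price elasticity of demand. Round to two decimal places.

At the given point, x = 24 − 2.08(37.4) + 0.033(8810) − 2.1(32.9) = 24 − 77.792 + 290.73 − 69.09 = 167.848.
∂x/∂P_x = −2.08, so E_p = (−2.08)·(37.4/167.848) ≈ -0.46.
|E_p| < 1: demand is inelastic.

-0.46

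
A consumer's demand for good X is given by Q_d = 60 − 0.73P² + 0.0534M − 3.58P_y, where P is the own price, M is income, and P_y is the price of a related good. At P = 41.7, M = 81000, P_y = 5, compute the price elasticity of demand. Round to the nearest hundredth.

Substituting, Q_d = 60 − 0.73(41.7)² + 0.0534(81000) − 3.58(5) = 60 − 1269.3897 + 4325.4 − 17.9 = 3098.1103.
∂Q_d/∂P = −2·0.73·P = -60.882, so E_p = -60.882·(41.7/3098.1103) ≈ -0.82.
|E_p| < 1: demand is inelastic.

-0.82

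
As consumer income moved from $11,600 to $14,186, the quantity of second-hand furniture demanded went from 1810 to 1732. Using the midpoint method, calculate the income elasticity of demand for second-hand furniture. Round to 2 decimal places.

%ΔQ = (1732 − 1810)/[(1810+1732)/2] = -78/1771 ≈ -0.0440.
%ΔI = (14,186 − 11,600)/[(11,600+14,186)/2] = 2586/12893 ≈ 0.2006.
E_I = %ΔQ/%ΔI ≈ -0.22.
E_I < 0: inferior good.

-0.22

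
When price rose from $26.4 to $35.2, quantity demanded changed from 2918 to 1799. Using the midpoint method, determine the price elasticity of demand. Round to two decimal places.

-1.66

%Δq = (1799 − 2918)/[(2918 + 1799)/2] = -1119/2358.5 ≈ -0.4745.
%ΔP = (35.2 − 26.4)/[(26.4 + 35.2)/2] = 8.8/30.8 ≈ 0.2857.
Arc elasticity E = %Δq/%ΔP ≈ -0.4745/0.2857 ≈ -1.66.
|E| > 1: demand is elastic over this range.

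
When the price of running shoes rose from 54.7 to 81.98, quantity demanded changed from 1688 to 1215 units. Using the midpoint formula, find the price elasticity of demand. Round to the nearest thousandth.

%Δq = (1215 − 1688)/[(1688 + 1215)/2] = -473/1451.5 ≈ -0.3259.
%Δp = (81.98 − 54.7)/[(54.7 + 81.98)/2] = 27.28/68.34 ≈ 0.3992.
Arc elasticity E = %Δq/%Δp ≈ -0.3259/0.3992 ≈ -0.816.
|E| < 1: demand is inelastic over this range.

-0.816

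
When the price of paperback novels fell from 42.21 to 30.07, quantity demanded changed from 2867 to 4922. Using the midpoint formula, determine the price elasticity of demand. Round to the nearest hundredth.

%Δq = (4922 − 2867)/[(2867 + 4922)/2] = 2055/3894.5 ≈ 0.5277.
%Δp = (30.07 − 42.21)/[(42.21 + 30.07)/2] = -12.14/36.14 ≈ -0.3359.
Arc elasticity E = %Δq/%Δp ≈ 0.5277/-0.3359 ≈ -1.57.
|E| > 1: demand is elastic over this range.

-1.57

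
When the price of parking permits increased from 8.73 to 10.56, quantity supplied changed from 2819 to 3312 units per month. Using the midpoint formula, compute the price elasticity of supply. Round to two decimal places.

0.85

%ΔQ = (3312 − 2819)/[(2819 + 3312)/2] = 493/3065.5 ≈ 0.1608.
%ΔP = (10.56 − 8.73)/[(8.73 + 10.56)/2] = 1.83/9.645 ≈ 0.1897.
Arc elasticity E = %ΔQ/%ΔP ≈ 0.1608/0.1897 ≈ 0.85.
|E| < 1: supply is inelastic over this range.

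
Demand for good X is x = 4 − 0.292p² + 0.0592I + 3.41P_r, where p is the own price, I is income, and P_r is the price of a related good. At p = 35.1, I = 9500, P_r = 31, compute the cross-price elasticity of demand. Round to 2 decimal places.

Substituting, x = 4 − 0.292(35.1)² + 0.0592(9500) + 3.41(31) = 4 − 359.7469 + 562.4 + 105.71 = 312.3631.
∂x/∂P_r = +3.41, so E_xy = 3.41·(31/312.3631) ≈ 0.34.
E_xy > 0: the goods are substitutes.

0.34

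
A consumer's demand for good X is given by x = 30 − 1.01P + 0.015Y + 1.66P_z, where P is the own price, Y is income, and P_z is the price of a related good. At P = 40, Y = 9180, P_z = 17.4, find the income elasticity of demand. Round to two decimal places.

0.88

At the given point, x = 30 − 1.01(40) + 0.015(9180) + 1.66(17.4) = 30 − 40.4 + 137.7 + 28.884 = 156.184.
∂x/∂Y = +0.015, so E_I = 0.015·(9180/156.184) ≈ 0.88.
E_I ∈ (0,1): normal good (necessity).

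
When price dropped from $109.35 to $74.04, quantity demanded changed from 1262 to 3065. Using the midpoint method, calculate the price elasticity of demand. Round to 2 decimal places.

-2.16

%ΔQ = (3065 − 1262)/[(1262 + 3065)/2] = 1803/2163.5 ≈ 0.8334.
%Δp = (74.04 − 109.35)/[(109.35 + 74.04)/2] = -35.31/91.695 ≈ -0.3851.
Arc elasticity E = %ΔQ/%Δp ≈ 0.8334/-0.3851 ≈ -2.16.
|E| > 1: demand is elastic over this range.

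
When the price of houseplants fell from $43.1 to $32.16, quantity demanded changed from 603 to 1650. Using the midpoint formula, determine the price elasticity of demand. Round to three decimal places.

-3.197

%Δq = (1650 − 603)/[(603 + 1650)/2] = 1047/1126.5 ≈ 0.9294.
%Δp = (32.16 − 43.1)/[(43.1 + 32.16)/2] = -10.94/37.63 ≈ -0.2907.
Arc elasticity E = %Δq/%Δp ≈ 0.9294/-0.2907 ≈ -3.197.
|E| > 1: demand is elastic over this range.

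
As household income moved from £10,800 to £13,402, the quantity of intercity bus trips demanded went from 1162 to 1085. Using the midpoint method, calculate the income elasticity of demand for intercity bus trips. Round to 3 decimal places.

%ΔQ = (1085 − 1162)/[(1162+1085)/2] = -77/1123.5 ≈ -0.0685.
%ΔI = (13,402 − 10,800)/[(10,800+13,402)/2] = 2602/12101 ≈ 0.2150.
E_I = %ΔQ/%ΔI ≈ -0.319.
E_I < 0: inferior good.

-0.319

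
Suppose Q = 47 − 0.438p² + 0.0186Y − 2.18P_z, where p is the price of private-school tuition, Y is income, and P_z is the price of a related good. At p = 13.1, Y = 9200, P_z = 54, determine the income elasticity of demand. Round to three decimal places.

At the given point, Q = 47 − 0.438(13.1)² + 0.0186(9200) − 2.18(54) = 47 − 75.1652 + 171.12 − 117.72 = 25.2348.
∂Q/∂Y = +0.0186, so E_I = 0.0186·(9200/25.2348) ≈ 6.781.
E_I > 1: normal good (luxury).

6.781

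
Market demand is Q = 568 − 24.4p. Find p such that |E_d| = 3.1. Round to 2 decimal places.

17.60

Set −bp/(a − bp) = −3.1 ⇒ bp = 3.1(a − bp) ⇒ bp(1+3.1) = 3.1·a.
p = 3.1·568/(24.4·4.1) ≈ 17.60.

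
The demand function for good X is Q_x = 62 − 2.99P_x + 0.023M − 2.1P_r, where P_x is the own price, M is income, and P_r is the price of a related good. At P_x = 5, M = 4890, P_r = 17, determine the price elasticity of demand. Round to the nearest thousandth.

-0.121

Substituting, Q_x = 62 − 2.99(5) + 0.023(4890) − 2.1(17) = 62 − 14.95 + 112.47 − 35.7 = 123.82.
∂Q_x/∂P_x = −2.99, so E_p = (−2.99)·(5/123.82) ≈ -0.121.
|E_p| < 1: demand is inelastic.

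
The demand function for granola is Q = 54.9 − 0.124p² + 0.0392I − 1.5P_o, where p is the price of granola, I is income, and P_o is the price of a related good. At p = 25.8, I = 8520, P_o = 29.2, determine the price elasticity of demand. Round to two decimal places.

At the given point, Q = 54.9 − 0.124(25.8)² + 0.0392(8520) − 1.5(29.2) = 54.9 − 82.5394 + 333.984 − 43.8 = 262.5446.
∂Q/∂p = −2·0.124·p = -6.3984, so E_p = -6.3984·(25.8/262.5446) ≈ -0.63.
|E_p| < 1: demand is inelastic.

-0.63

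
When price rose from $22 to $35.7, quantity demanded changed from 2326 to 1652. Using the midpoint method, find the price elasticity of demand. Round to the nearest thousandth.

%Δq = (1652 − 2326)/[(2326 + 1652)/2] = -674/1989 ≈ -0.3389.
%Δp = (35.7 − 22)/[(22 + 35.7)/2] = 13.7/28.85 ≈ 0.4749.
Arc elasticity E = %Δq/%Δp ≈ -0.3389/0.4749 ≈ -0.714.
|E| < 1: demand is inelastic over this range.

-0.714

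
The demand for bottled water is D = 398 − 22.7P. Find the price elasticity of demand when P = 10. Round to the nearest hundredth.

At P = 10, D = 171.
dD/dP = −22.7.
Point elasticity E = (dD/dP)·(P/D) = -22.7 × 10/171 ≈ -1.33.
|E| > 1, so demand is elastic at this price.

-1.33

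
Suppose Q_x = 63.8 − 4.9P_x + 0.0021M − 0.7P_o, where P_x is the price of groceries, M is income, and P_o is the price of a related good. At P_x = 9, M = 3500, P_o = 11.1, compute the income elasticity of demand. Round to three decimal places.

At the given point, Q_x = 63.8 − 4.9(9) + 0.0021(3500) − 0.7(11.1) = 63.8 − 44.1 + 7.35 − 7.77 = 19.28.
∂Q_x/∂M = +0.0021, so E_I = 0.0021·(3500/19.28) ≈ 0.381.
E_I ∈ (0,1): normal good (necessity).

0.381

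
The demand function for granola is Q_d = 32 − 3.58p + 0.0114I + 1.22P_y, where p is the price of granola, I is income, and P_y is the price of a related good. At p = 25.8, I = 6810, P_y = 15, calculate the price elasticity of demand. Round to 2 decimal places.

-2.60

Evaluating quantity at (p, I, P_y) gives Q_d = 32 − 3.58(25.8) + 0.0114(6810) + 1.22(15) = 32 − 92.364 + 77.634 + 18.3 = 35.57.
∂Q_d/∂p = −3.58, so E_p = (−3.58)·(25.8/35.57) ≈ -2.60.
|E_p| > 1: demand is elastic.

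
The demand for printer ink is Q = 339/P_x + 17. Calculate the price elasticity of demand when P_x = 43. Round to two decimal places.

At P_x = 43, Q = 24.8837.
dQ/dP_x = −339/P_x² = −0.1833.
Point elasticity E = (dQ/dP_x)·(P_x/Q) = -0.1833 × 43/24.8837 ≈ -0.32.
|E| < 1, so demand is inelastic at this price.

-0.32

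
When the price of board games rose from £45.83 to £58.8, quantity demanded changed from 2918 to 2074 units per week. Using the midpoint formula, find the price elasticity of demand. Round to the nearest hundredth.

-1.36

%ΔQ = (2074 − 2918)/[(2918 + 2074)/2] = -844/2496 ≈ -0.3381.
%Δp = (58.8 − 45.83)/[(45.83 + 58.8)/2] = 12.97/52.315 ≈ 0.2479.
Arc elasticity E = %ΔQ/%Δp ≈ -0.3381/0.2479 ≈ -1.36.
|E| > 1: demand is elastic over this range.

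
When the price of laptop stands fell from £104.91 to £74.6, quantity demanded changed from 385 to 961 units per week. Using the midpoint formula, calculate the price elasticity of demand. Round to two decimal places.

%ΔQ = (961 − 385)/[(385 + 961)/2] = 576/673 ≈ 0.8559.
%Δp = (74.6 − 104.91)/[(104.91 + 74.6)/2] = -30.31/89.755 ≈ -0.3377.
Arc elasticity E = %ΔQ/%Δp ≈ 0.8559/-0.3377 ≈ -2.53.
|E| > 1: demand is elastic over this range.

-2.53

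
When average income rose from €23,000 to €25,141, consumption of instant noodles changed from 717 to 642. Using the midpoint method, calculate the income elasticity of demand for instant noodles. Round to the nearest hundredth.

%ΔQ = (642 − 717)/[(717+642)/2] = -75/679.5 ≈ -0.1104.
%ΔI = (25,141 − 23,000)/[(23,000+25,141)/2] = 2141/24070.5 ≈ 0.0889.
E_I = %ΔQ/%ΔI ≈ -1.24.
E_I < 0: inferior good.

-1.24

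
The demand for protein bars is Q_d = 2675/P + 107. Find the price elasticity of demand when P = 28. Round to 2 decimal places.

At P = 28, Q_d = 202.5357.
dQ_d/dP = −2675/P² = −3.412.
Point elasticity E = (dQ_d/dP)·(P/Q_d) = -3.412 × 28/202.5357 ≈ -0.47.
|E| < 1, so demand is inelastic at this price.

-0.47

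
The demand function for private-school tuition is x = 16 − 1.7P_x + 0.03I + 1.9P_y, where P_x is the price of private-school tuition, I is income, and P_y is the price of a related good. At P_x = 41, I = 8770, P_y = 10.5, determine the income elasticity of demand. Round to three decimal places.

First evaluate x: 16 − 1.7(41) + 0.03(8770) + 1.9(10.5) = 16 − 69.7 + 263.1 + 19.95 = 229.35.
∂x/∂I = +0.03, so E_I = 0.03·(8770/229.35) ≈ 1.147.
E_I > 1: normal good (luxury).

1.147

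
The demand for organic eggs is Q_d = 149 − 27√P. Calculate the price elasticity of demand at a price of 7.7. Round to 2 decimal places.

-0.51

At P = 7.7, Q_d = 74.078.
dQ_d/dP = −27/(2√P) = −27/(2·2.7749).
Point elasticity E = (dQ_d/dP)·(P/Q_d) = -4.8651 × 7.7/74.078 ≈ -0.51.
|E| < 1, so demand is inelastic at this price.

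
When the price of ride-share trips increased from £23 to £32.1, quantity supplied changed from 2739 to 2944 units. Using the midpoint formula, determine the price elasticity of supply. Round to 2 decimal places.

0.22

%ΔQ = (2944 − 2739)/[(2739 + 2944)/2] = 205/2841.5 ≈ 0.0721.
%ΔP = (32.1 − 23)/[(23 + 32.1)/2] = 9.1/27.55 ≈ 0.3303.
Arc elasticity E = %ΔQ/%ΔP ≈ 0.0721/0.3303 ≈ 0.22.
|E| < 1: supply is inelastic over this range.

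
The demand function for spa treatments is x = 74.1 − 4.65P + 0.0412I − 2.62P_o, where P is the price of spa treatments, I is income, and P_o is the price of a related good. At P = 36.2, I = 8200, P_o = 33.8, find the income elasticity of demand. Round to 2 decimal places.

2.18

At the given point, x = 74.1 − 4.65(36.2) + 0.0412(8200) − 2.62(33.8) = 74.1 − 168.33 + 337.84 − 88.556 = 155.054.
∂x/∂I = +0.0412, so E_I = 0.0412·(8200/155.054) ≈ 2.18.
E_I > 1: normal good (luxury).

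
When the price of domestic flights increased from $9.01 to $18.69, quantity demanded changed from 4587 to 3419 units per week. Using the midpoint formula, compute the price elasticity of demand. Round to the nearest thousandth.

-0.417

%ΔQ = (3419 − 4587)/[(4587 + 3419)/2] = -1168/4003 ≈ -0.2918.
%ΔP = (18.69 − 9.01)/[(9.01 + 18.69)/2] = 9.68/13.85 ≈ 0.6989.
Arc elasticity E = %ΔQ/%ΔP ≈ -0.2918/0.6989 ≈ -0.417.
|E| < 1: demand is inelastic over this range.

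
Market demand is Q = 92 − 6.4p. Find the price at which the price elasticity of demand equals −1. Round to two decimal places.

For linear demand Q = a − bp, E = −bp/(a − bp). |E| = 1 ⇒ bp = a − bp ⇒ p = a/(2b).
p = 92/(2·6.4) ≈ 7.19.

7.19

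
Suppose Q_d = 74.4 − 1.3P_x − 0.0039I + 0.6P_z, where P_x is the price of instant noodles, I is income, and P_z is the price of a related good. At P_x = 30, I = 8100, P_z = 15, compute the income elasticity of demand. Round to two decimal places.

-2.47

Evaluating quantity at (P_x, I, P_z) gives Q_d = 74.4 − 1.3(30) − 0.0039(8100) + 0.6(15) = 74.4 − 39 − 31.59 + 9 = 12.81.
∂Q_d/∂I = −0.0039, so E_I = -0.0039·(8100/12.81) ≈ -2.47.
E_I < 0: inferior good.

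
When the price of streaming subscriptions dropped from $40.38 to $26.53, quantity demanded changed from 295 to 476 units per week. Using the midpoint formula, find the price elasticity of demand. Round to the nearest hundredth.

-1.13

%ΔQ = (476 − 295)/[(295 + 476)/2] = 181/385.5 ≈ 0.4695.
%Δp = (26.53 − 40.38)/[(40.38 + 26.53)/2] = -13.85/33.455 ≈ -0.4140.
Arc elasticity E = %ΔQ/%Δp ≈ 0.4695/-0.4140 ≈ -1.13.
|E| > 1: demand is elastic over this range.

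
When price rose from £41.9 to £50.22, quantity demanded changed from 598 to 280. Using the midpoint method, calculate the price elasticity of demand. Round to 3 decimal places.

%Δq = (280 − 598)/[(598 + 280)/2] = -318/439 ≈ -0.7244.
%ΔP = (50.22 − 41.9)/[(41.9 + 50.22)/2] = 8.32/46.06 ≈ 0.1806.
Arc elasticity E = %Δq/%ΔP ≈ -0.7244/0.1806 ≈ -4.010.
|E| > 1: demand is elastic over this range.

-4.010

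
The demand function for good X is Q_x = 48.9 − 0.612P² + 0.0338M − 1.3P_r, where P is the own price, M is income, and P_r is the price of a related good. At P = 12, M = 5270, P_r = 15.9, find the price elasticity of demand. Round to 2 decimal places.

-1.49

First evaluate Q_x: 48.9 − 0.612(12)² + 0.0338(5270) − 1.3(15.9) = 48.9 − 88.128 + 178.126 − 20.67 = 118.228.
∂Q_x/∂P = −2·0.612·P = -14.688, so E_p = -14.688·(12/118.228) ≈ -1.49.
|E_p| > 1: demand is elastic.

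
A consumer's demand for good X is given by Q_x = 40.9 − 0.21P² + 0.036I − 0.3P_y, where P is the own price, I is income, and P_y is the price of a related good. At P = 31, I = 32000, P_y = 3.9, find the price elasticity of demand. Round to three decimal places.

-0.408

At the given point, Q_x = 40.9 − 0.21(31)² + 0.036(32000) − 0.3(3.9) = 40.9 − 201.81 + 1152 − 1.17 = 989.92.
∂Q_x/∂P = −2·0.21·P = -13.02, so E_p = -13.02·(31/989.92) ≈ -0.408.
|E_p| < 1: demand is inelastic.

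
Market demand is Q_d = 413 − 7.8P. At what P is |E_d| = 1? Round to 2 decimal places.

26.47

For linear demand Q_d = a − bP, E = −bP/(a − bP). |E| = 1 ⇒ bP = a − bP ⇒ P = a/(2b).
P = 413/(2·7.8) ≈ 26.47.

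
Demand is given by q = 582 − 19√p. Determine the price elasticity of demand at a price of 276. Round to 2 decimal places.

-0.59

At p = 276, q = 266.3483.
dq/dp = −19/(2√p) = −19/(2·16.6132).
Point elasticity E = (dq/dp)·(p/q) = -0.5718 × 276/266.3483 ≈ -0.59.
|E| < 1, so demand is inelastic at this price.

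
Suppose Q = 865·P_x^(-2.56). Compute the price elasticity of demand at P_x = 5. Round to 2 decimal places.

-2.56

For a Cobb–Douglas (constant-elasticity) form Q = A·P_x^α·…, the elasticity with respect to P_x equals the exponent α at every point.
Here the exponent on P_x is -2.56, so the price elasticity of demand is -2.56.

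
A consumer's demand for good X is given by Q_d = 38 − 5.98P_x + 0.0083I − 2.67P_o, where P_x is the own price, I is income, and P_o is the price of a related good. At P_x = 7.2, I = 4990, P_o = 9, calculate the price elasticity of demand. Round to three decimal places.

-3.492

First evaluate Q_d: 38 − 5.98(7.2) + 0.0083(4990) − 2.67(9) = 38 − 43.056 + 41.417 − 24.03 = 12.331.
∂Q_d/∂P_x = −5.98, so E_p = (−5.98)·(7.2/12.331) ≈ -3.492.
|E_p| > 1: demand is elastic.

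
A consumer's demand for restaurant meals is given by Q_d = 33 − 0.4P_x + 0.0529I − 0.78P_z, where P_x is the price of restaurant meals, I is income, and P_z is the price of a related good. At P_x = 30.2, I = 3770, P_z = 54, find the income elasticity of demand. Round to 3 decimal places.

Q_d = 33 − 0.4(30.2) + 0.0529(3770) − 0.78(54) = 33 − 12.08 + 199.433 − 42.12 = 178.233.
∂Q_d/∂I = +0.0529, so E_I = 0.0529·(3770/178.233) ≈ 1.119.
E_I > 1: normal good (luxury).

1.119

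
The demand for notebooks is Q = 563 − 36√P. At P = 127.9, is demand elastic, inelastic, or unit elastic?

At P = 127.9, Q = 155.8656.
dQ/dP = −36/(2√P) = −36/(2·11.3093).
Point elasticity E = (dQ/dP)·(P/Q) = -1.5916 × 127.9/155.8656 ≈ -1.306.
|E| ≈ 1.306 > 1, so demand is elastic.

elastic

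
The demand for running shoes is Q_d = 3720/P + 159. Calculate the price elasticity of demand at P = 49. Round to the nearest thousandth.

At P = 49, Q_d = 234.9184.
dQ_d/dP = −3720/P² = −1.5494.
Point elasticity E = (dQ_d/dP)·(P/Q_d) = -1.5494 × 49/234.9184 ≈ -0.323.
|E| < 1, so demand is inelastic at this price.

-0.323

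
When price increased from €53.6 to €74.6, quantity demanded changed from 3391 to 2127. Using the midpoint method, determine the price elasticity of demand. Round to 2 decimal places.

%ΔQ = (2127 − 3391)/[(3391 + 2127)/2] = -1264/2759 ≈ -0.4581.
%Δp = (74.6 − 53.6)/[(53.6 + 74.6)/2] = 21/64.1 ≈ 0.3276.
Arc elasticity E = %ΔQ/%Δp ≈ -0.4581/0.3276 ≈ -1.40.
|E| > 1: demand is elastic over this range.

-1.40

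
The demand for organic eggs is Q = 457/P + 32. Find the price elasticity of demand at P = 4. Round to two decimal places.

At P = 4, Q = 146.25.
dQ/dP = −457/P² = −28.5625.
Point elasticity E = (dQ/dP)·(P/Q) = -28.5625 × 4/146.25 ≈ -0.78.
|E| < 1, so demand is inelastic at this price.

-0.78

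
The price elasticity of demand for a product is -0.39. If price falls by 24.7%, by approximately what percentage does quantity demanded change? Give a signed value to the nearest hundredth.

9.63

%ΔQ ≈ E × %ΔP = (-0.39) × (-24.7%) ≈ 9.63%.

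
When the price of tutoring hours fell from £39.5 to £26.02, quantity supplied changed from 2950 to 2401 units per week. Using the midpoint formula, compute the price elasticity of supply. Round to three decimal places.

0.499

%ΔQ = (2401 − 2950)/[(2950 + 2401)/2] = -549/2675.5 ≈ -0.2052.
%Δp = (26.02 − 39.5)/[(39.5 + 26.02)/2] = -13.48/32.76 ≈ -0.4115.
Arc elasticity E = %ΔQ/%Δp ≈ -0.2052/-0.4115 ≈ 0.499.
|E| < 1: supply is inelastic over this range.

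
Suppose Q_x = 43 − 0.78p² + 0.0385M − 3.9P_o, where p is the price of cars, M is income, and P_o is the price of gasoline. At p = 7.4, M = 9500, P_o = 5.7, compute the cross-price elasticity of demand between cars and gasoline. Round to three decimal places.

First evaluate Q_x: 43 − 0.78(7.4)² + 0.0385(9500) − 3.9(5.7) = 43 − 42.7128 + 365.75 − 22.23 = 343.8072.
∂Q_x/∂P_o = −3.9, so E_xy = -3.9·(5.7/343.8072) ≈ -0.065.
E_xy < 0: the goods are complements.

-0.065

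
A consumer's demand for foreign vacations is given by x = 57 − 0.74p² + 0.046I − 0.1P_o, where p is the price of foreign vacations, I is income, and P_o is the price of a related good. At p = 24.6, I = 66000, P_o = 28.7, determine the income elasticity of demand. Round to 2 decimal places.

Substituting, x = 57 − 0.74(24.6)² + 0.046(66000) − 0.1(28.7) = 57 − 447.8184 + 3036 − 2.87 = 2642.3116.
∂x/∂I = +0.046, so E_I = 0.046·(66000/2642.3116) ≈ 1.15.
E_I > 1: normal good (luxury).

1.15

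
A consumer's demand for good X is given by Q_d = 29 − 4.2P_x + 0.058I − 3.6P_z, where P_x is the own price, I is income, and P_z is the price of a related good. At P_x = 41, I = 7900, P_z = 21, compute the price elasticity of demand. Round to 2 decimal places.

-0.72

Q_d = 29 − 4.2(41) + 0.058(7900) − 3.6(21) = 29 − 172.2 + 458.2 − 75.6 = 239.4.
∂Q_d/∂P_x = −4.2, so E_p = (−4.2)·(41/239.4) ≈ -0.72.
|E_p| < 1: demand is inelastic.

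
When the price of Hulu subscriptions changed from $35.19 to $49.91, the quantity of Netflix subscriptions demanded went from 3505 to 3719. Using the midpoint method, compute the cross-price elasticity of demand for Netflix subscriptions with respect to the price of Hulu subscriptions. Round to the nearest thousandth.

%ΔQ_x = (3719 − 3505)/[(3505+3719)/2] = 214/3612 ≈ 0.0592.
%ΔP_y = (49.91 − 35.19)/[(35.19+49.91)/2] ≈ 0.3459.
E_xy = 0.0592/0.3459 ≈ 0.171.
E_xy > 0, so Netflix subscriptions and Hulu subscriptions are substitutes.

0.171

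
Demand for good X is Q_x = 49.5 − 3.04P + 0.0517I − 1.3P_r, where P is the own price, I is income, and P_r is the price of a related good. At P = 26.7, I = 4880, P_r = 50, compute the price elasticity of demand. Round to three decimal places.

At the given point, Q_x = 49.5 − 3.04(26.7) + 0.0517(4880) − 1.3(50) = 49.5 − 81.168 + 252.296 − 65 = 155.628.
∂Q_x/∂P = −3.04, so E_p = (−3.04)·(26.7/155.628) ≈ -0.522.
|E_p| < 1: demand is inelastic.

-0.522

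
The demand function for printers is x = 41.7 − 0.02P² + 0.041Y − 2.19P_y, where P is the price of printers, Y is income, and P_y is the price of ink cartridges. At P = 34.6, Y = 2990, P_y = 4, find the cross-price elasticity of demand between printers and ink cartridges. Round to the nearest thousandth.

-0.067

Evaluating quantity at (P, Y, P_y) gives x = 41.7 − 0.02(34.6)² + 0.041(2990) − 2.19(4) = 41.7 − 23.9432 + 122.59 − 8.76 = 131.5868.
∂x/∂P_y = −2.19, so E_xy = -2.19·(4/131.5868) ≈ -0.067.
E_xy < 0: the goods are complements.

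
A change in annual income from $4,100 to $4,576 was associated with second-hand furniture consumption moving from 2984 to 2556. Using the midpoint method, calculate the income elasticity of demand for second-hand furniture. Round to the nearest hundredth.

%ΔQ = (2556 − 2984)/[(2984+2556)/2] = -428/2770 ≈ -0.1545.
%ΔI = (4,576 − 4,100)/[(4,100+4,576)/2] = 476/4338 ≈ 0.1097.
E_I = %ΔQ/%ΔI ≈ -1.41.
E_I < 0: inferior good.

-1.41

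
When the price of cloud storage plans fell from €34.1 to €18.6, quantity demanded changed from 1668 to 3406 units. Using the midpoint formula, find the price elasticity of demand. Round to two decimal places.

%Δq = (3406 − 1668)/[(1668 + 3406)/2] = 1738/2537 ≈ 0.6851.
%Δp = (18.6 − 34.1)/[(34.1 + 18.6)/2] = -15.5/26.35 ≈ -0.5882.
Arc elasticity E = %Δq/%Δp ≈ 0.6851/-0.5882 ≈ -1.16.
|E| > 1: demand is elastic over this range.

-1.16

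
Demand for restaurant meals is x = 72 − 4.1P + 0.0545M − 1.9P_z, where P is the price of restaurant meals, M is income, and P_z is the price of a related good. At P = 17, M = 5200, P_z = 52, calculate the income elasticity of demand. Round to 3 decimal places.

1.516

Evaluating quantity at (P, M, P_z) gives x = 72 − 4.1(17) + 0.0545(5200) − 1.9(52) = 72 − 69.7 + 283.4 − 98.8 = 186.9.
∂x/∂M = +0.0545, so E_I = 0.0545·(5200/186.9) ≈ 1.516.
E_I > 1: normal good (luxury).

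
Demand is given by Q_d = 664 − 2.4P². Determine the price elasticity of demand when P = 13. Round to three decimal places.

-3.139

At P = 13, Q_d = 258.4.
dQ_d/dP = −2·2.4·P = −62.4.
Point elasticity E = (dQ_d/dP)·(P/Q_d) = -62.4 × 13/258.4 ≈ -3.139.
|E| > 1, so demand is elastic at this price.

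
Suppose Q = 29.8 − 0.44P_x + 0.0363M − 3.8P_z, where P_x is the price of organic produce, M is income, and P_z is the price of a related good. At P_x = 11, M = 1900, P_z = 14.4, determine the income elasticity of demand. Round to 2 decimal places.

1.76

First evaluate Q: 29.8 − 0.44(11) + 0.0363(1900) − 3.8(14.4) = 29.8 − 4.84 + 68.97 − 54.72 = 39.21.
∂Q/∂M = +0.0363, so E_I = 0.0363·(1900/39.21) ≈ 1.76.
E_I > 1: normal good (luxury).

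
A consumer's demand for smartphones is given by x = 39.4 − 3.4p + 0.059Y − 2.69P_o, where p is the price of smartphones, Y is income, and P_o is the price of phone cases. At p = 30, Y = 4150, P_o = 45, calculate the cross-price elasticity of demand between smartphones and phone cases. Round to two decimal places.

-1.98

x = 39.4 − 3.4(30) + 0.059(4150) − 2.69(45) = 39.4 − 102 + 244.85 − 121.05 = 61.2.
∂x/∂P_o = −2.69, so E_xy = -2.69·(45/61.2) ≈ -1.98.
E_xy < 0: the goods are complements.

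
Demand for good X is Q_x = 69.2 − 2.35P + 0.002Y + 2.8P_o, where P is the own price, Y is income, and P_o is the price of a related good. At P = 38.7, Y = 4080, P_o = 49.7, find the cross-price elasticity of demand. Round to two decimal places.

1.11

Substituting, Q_x = 69.2 − 2.35(38.7) + 0.002(4080) + 2.8(49.7) = 69.2 − 90.945 + 8.16 + 139.16 = 125.575.
∂Q_x/∂P_o = +2.8, so E_xy = 2.8·(49.7/125.575) ≈ 1.11.
E_xy > 0: the goods are substitutes.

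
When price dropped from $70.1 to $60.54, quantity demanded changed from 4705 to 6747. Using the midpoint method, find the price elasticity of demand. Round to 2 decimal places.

%ΔQ = (6747 − 4705)/[(4705 + 6747)/2] = 2042/5726 ≈ 0.3566.
%Δp = (60.54 − 70.1)/[(70.1 + 60.54)/2] = -9.56/65.32 ≈ -0.1464.
Arc elasticity E = %ΔQ/%Δp ≈ 0.3566/-0.1464 ≈ -2.44.
|E| > 1: demand is elastic over this range.

-2.44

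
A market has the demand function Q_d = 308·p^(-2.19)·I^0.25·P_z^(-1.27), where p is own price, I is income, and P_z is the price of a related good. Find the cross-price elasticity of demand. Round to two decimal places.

-1.27

For a Cobb–Douglas (constant-elasticity) form Q_d = A·P_z^α·…, the elasticity with respect to P_z equals the exponent α at every point.
Here the exponent on P_z is -1.27, so the cross-price elasticity of demand is -1.27.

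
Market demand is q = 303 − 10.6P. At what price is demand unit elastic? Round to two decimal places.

For linear demand q = a − bP, E = −bP/(a − bP). |E| = 1 ⇒ bP = a − bP ⇒ P = a/(2b).
P = 303/(2·10.6) ≈ 14.29.

14.29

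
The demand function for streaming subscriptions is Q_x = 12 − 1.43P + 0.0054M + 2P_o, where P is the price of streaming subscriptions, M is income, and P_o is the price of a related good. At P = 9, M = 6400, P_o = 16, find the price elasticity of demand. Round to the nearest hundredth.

At the given point, Q_x = 12 − 1.43(9) + 0.0054(6400) + 2(16) = 12 − 12.87 + 34.56 + 32 = 65.69.
∂Q_x/∂P = −1.43, so E_p = (−1.43)·(9/65.69) ≈ -0.20.
|E_p| < 1: demand is inelastic.

-0.20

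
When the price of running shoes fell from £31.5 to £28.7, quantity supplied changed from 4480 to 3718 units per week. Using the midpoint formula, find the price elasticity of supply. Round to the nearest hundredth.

2.00

%Δq = (3718 − 4480)/[(4480 + 3718)/2] = -762/4099 ≈ -0.1859.
%ΔP = (28.7 − 31.5)/[(31.5 + 28.7)/2] = -2.8/30.1 ≈ -0.0930.
Arc elasticity E = %Δq/%ΔP ≈ -0.1859/-0.0930 ≈ 2.00.
|E| > 1: supply is elastic over this range.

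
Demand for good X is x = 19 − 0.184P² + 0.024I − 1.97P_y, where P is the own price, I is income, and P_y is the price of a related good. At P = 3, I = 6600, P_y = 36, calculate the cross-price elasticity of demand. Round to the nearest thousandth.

At the given point, x = 19 − 0.184(3)² + 0.024(6600) − 1.97(36) = 19 − 1.656 + 158.4 − 70.92 = 104.824.
∂x/∂P_y = −1.97, so E_xy = -1.97·(36/104.824) ≈ -0.677.
E_xy < 0: the goods are complements.

-0.677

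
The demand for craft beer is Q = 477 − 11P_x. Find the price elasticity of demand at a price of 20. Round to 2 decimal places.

-0.86

At P_x = 20, Q = 257.
dQ/dP_x = −11.
Point elasticity E = (dQ/dP_x)·(P_x/Q) = -11 × 20/257 ≈ -0.86.
|E| < 1, so demand is inelastic at this price.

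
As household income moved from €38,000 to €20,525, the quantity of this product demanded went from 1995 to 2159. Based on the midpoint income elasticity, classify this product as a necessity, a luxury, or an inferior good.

inferior

%ΔQ = (2159 − 1995)/[(1995+2159)/2] = 164/2077 ≈ 0.0790.
%ΔY = (20,525 − 38,000)/[(38,000+20,525)/2] = -17475/29262.5 ≈ -0.5972.
E_I = %ΔQ/%ΔY ≈ -0.132.
E_I < 0: inferior good.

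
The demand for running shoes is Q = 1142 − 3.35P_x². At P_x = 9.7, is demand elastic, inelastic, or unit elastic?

At P_x = 9.7, Q = 826.7985.
dQ/dP_x = −2·3.35·P_x = −64.99.
Point elasticity E = (dQ/dP_x)·(P_x/Q) = -64.99 × 9.7/826.7985 ≈ -0.762.
|E| ≈ 0.762 < 1, so demand is inelastic.

inelastic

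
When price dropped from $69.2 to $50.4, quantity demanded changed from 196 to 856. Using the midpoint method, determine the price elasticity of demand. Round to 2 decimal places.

-3.99

%Δq = (856 − 196)/[(196 + 856)/2] = 660/526 ≈ 1.2548.
%Δp = (50.4 − 69.2)/[(69.2 + 50.4)/2] = -18.8/59.8 ≈ -0.3144.
Arc elasticity E = %Δq/%Δp ≈ 1.2548/-0.3144 ≈ -3.99.
|E| > 1: demand is elastic over this range.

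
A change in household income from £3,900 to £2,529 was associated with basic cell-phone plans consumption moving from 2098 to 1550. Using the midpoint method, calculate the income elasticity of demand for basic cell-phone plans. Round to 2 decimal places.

%ΔQ = (1550 − 2098)/[(2098+1550)/2] = -548/1824 ≈ -0.3004.
%ΔM = (2,529 − 3,900)/[(3,900+2,529)/2] = -1371/3214.5 ≈ -0.4265.
E_I = %ΔQ/%ΔM ≈ 0.70.
E_I ∈ (0,1): normal good (necessity).

0.70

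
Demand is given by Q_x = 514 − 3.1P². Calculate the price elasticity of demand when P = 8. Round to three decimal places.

-1.257

At P = 8, Q_x = 315.6.
dQ_x/dP = −2·3.1·P = −49.6.
Point elasticity E = (dQ_x/dP)·(P/Q_x) = -49.6 × 8/315.6 ≈ -1.257.
|E| > 1, so demand is elastic at this price.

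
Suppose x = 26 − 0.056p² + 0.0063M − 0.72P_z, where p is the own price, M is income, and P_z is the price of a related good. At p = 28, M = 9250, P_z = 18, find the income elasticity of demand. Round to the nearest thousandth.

2.126

First evaluate x: 26 − 0.056(28)² + 0.0063(9250) − 0.72(18) = 26 − 43.904 + 58.275 − 12.96 = 27.411.
∂x/∂M = +0.0063, so E_I = 0.0063·(9250/27.411) ≈ 2.126.
E_I > 1: normal good (luxury).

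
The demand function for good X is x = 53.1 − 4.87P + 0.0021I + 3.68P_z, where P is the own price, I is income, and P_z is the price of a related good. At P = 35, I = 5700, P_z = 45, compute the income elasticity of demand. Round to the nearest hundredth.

0.20

Substituting, x = 53.1 − 4.87(35) + 0.0021(5700) + 3.68(45) = 53.1 − 170.45 + 11.97 + 165.6 = 60.22.
∂x/∂I = +0.0021, so E_I = 0.0021·(5700/60.22) ≈ 0.20.
E_I ∈ (0,1): normal good (necessity).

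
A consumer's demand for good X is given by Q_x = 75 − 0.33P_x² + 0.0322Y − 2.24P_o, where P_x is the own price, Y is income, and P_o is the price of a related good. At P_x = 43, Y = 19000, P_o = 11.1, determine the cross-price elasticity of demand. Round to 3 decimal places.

At the given point, Q_x = 75 − 0.33(43)² + 0.0322(19000) − 2.24(11.1) = 75 − 610.17 + 611.8 − 24.864 = 51.766.
∂Q_x/∂P_o = −2.24, so E_xy = -2.24·(11.1/51.766) ≈ -0.480.
E_xy < 0: the goods are complements.

-0.480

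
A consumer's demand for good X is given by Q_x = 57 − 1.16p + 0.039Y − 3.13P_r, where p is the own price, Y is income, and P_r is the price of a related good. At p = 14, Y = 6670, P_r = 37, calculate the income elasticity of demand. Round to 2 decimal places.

Substituting, Q_x = 57 − 1.16(14) + 0.039(6670) − 3.13(37) = 57 − 16.24 + 260.13 − 115.81 = 185.08.
∂Q_x/∂Y = +0.039, so E_I = 0.039·(6670/185.08) ≈ 1.41.
E_I > 1: normal good (luxury).

1.41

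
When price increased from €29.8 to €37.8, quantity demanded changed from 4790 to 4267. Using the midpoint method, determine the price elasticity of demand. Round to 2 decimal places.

-0.49

%ΔQ = (4267 − 4790)/[(4790 + 4267)/2] = -523/4528.5 ≈ -0.1155.
%ΔP = (37.8 − 29.8)/[(29.8 + 37.8)/2] = 8/33.8 ≈ 0.2367.
Arc elasticity E = %ΔQ/%ΔP ≈ -0.1155/0.2367 ≈ -0.49.
|E| < 1: demand is inelastic over this range.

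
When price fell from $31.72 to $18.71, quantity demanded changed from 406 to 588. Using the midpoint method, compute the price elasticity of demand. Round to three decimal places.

%Δq = (588 − 406)/[(406 + 588)/2] = 182/497 ≈ 0.3662.
%ΔP = (18.71 − 31.72)/[(31.72 + 18.71)/2] = -13.01/25.215 ≈ -0.5160.
Arc elasticity E = %Δq/%ΔP ≈ 0.3662/-0.5160 ≈ -0.710.
|E| < 1: demand is inelastic over this range.

-0.710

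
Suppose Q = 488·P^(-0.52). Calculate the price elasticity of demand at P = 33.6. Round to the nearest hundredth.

-0.52

For a Cobb–Douglas (constant-elasticity) form Q = A·P^α·…, the elasticity with respect to P equals the exponent α at every point.
Here the exponent on P is -0.52, so the price elasticity of demand is -0.52.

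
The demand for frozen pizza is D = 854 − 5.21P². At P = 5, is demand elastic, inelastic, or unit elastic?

inelastic

At P = 5, D = 723.75.
dD/dP = −2·5.21·P = −52.1.
Point elasticity E = (dD/dP)·(P/D) = -52.1 × 5/723.75 ≈ -0.360.
|E| ≈ 0.360 < 1, so demand is inelastic.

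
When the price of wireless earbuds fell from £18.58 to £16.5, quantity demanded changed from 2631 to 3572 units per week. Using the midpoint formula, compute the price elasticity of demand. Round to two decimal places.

-2.56

%ΔQ = (3572 − 2631)/[(2631 + 3572)/2] = 941/3101.5 ≈ 0.3034.
%Δp = (16.5 − 18.58)/[(18.58 + 16.5)/2] = -2.08/17.54 ≈ -0.1186.
Arc elasticity E = %ΔQ/%Δp ≈ 0.3034/-0.1186 ≈ -2.56.
|E| > 1: demand is elastic over this range.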